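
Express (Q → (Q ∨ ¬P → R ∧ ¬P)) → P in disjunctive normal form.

Q ∧ ¬R ∨ P

(Q → (Q ∨ ¬P → R ∧ ¬P)) → P
≡ ¬(Q → (Q ∨ ¬P → R ∧ ¬P)) ∨ P   [eliminate →]
≡ ¬(¬Q ∨ (Q ∨ ¬P → R ∧ ¬P)) ∨ P   [eliminate →]
≡ ¬(¬Q ∨ ¬(Q ∨ ¬P) ∨ R ∧ ¬P) ∨ P   [eliminate →]
≡ ¬¬Q ∧ ¬¬(Q ∨ ¬P) ∧ ¬(R ∧ ¬P) ∨ P   [De Morgan]
≡ Q ∧ ¬¬(Q ∨ ¬P) ∧ ¬(R ∧ ¬P) ∨ P   [double negation]
≡ Q ∧ (Q ∨ ¬P) ∧ ¬(R ∧ ¬P) ∨ P   [double negation]
≡ Q ∧ (Q ∨ ¬P) ∧ (¬R ∨ ¬¬P) ∨ P   [De Morgan]
≡ Q ∧ (Q ∨ ¬P) ∧ (¬R ∨ P) ∨ P   [double negation]
≡ Q ∧ Q ∧ ¬R ∨ Q ∧ Q ∧ P ∨ Q ∧ ¬P ∧ ¬R ∨ Q ∧ ¬P ∧ P ∨ P   [distribute ∧ over ∨]
≡ Q ∧ ¬R ∨ P   [simplify]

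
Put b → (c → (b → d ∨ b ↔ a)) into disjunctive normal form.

¬b ∨ ¬c ∨ a ∧ d ∨ a ∧ b

b → (c → (b → d ∨ b ↔ a))
≡ ¬b ∨ (c → (b → d ∨ b ↔ a))   [eliminate →]
≡ ¬b ∨ ¬c ∨ (b → d ∨ b ↔ a)   [eliminate →]
≡ ¬b ∨ ¬c ∨ ((b → d ∨ b) → a) ∧ (a → (b → d ∨ b))   [eliminate ↔]
≡ ¬b ∨ ¬c ∨ (¬(b → d ∨ b) ∨ a) ∧ (a → (b → d ∨ b))   [eliminate →]
≡ ¬b ∨ ¬c ∨ (¬(¬b ∨ d ∨ b) ∨ a) ∧ (a → (b → d ∨ b))   [eliminate →]
≡ ¬b ∨ ¬c ∨ (¬(¬b ∨ d ∨ b) ∨ a) ∧ (¬a ∨ (b → d ∨ b))   [eliminate →]
≡ ¬b ∨ ¬c ∨ (¬(¬b ∨ d ∨ b) ∨ a) ∧ (¬a ∨ ¬b ∨ d ∨ b)   [eliminate →]
≡ ¬b ∨ ¬c ∨ (¬¬b ∧ ¬d ∧ ¬b ∨ a) ∧ (¬a ∨ ¬b ∨ d ∨ b)   [De Morgan]
≡ ¬b ∨ ¬c ∨ (b ∧ ¬d ∧ ¬b ∨ a) ∧ (¬a ∨ ¬b ∨ d ∨ b)   [double negation]
≡ ¬b ∨ ¬c ∨ b ∧ ¬d ∧ ¬b ∧ ¬a ∨ b ∧ ¬d ∧ ¬b ∧ ¬b ∨ b ∧ ¬d ∧ ¬b ∧ d ∨ b ∧ ¬d ∧ ¬b ∧ b ∨ a ∧ ¬a ∨ a ∧ ¬b ∨ a ∧ d ∨ a ∧ b   [distribute ∧ over ∨]
≡ ¬b ∨ ¬c ∨ a ∧ d ∨ a ∧ b   [simplify]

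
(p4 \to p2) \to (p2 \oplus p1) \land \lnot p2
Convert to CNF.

(p4 \lor p2 \lor p1) \land \lnot p2

(p4 \to p2) \to (p2 \oplus p1) \land \lnot p2
= \lnot (p4 \to p2) \lor (p2 \oplus p1) \land \lnot p2   [eliminate \to]
= \lnot (\lnot p4 \lor p2) \lor (p2 \oplus p1) \land \lnot p2   [eliminate \to]
= \lnot (\lnot p4 \lor p2) \lor (p2 \lor p1) \land \lnot (p2 \land p1) \land \lnot p2   [expand \oplus]
= \lnot \lnot p4 \land \lnot p2 \lor (p2 \lor p1) \land \lnot (p2 \land p1) \land \lnot p2   [De Morgan]
= p4 \land \lnot p2 \lor (p2 \lor p1) \land \lnot (p2 \land p1) \land \lnot p2   [double negation]
= p4 \land \lnot p2 \lor (p2 \lor p1) \land (\lnot p2 \lor \lnot p1) \land \lnot p2   [De Morgan]
= (p4 \lor p2 \lor p1) \land (p4 \lor \lnot p2 \lor \lnot p1) \land (p4 \lor \lnot p2) \land (\lnot p2 \lor p2 \lor p1) \land (\lnot p2 \lor \lnot p2 \lor \lnot p1) \land (\lnot p2 \lor \lnot p2)   [distribute \lor over \land]
= (p4 \lor p2 \lor p1) \land \lnot p2   [simplify]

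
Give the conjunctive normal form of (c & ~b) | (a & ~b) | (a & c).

(c & ~b) | (a & ~b) | (a & c)
≡ (c | a | a) & (c | a | c) & (c | ~b | a) & (c | ~b | c) & (~b | a | a) & (~b | a | c) & (~b | ~b | a) & (~b | ~b | c)
≡ (c | a) & (c | ~b) & (~b | a)

(c | a) & (c | ~b) & (~b | a)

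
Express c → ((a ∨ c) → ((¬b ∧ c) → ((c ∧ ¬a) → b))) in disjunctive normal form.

c → ((a ∨ c) → ((¬b ∧ c) → ((c ∧ ¬a) → b)))
≡ ¬c ∨ ((a ∨ c) → ((¬b ∧ c) → ((c ∧ ¬a) → b)))
≡ ¬c ∨ ¬(a ∨ c) ∨ ((¬b ∧ c) → ((c ∧ ¬a) → b))
≡ ¬c ∨ ¬(a ∨ c) ∨ ¬(¬b ∧ c) ∨ ((c ∧ ¬a) → b)
≡ ¬c ∨ ¬(a ∨ c) ∨ ¬(¬b ∧ c) ∨ ¬(c ∧ ¬a) ∨ b
≡ ¬c ∨ (¬a ∧ ¬c) ∨ ¬(¬b ∧ c) ∨ ¬(c ∧ ¬a) ∨ b
≡ ¬c ∨ (¬a ∧ ¬c) ∨ ¬¬b ∨ ¬c ∨ ¬(c ∧ ¬a) ∨ b
≡ ¬c ∨ (¬a ∧ ¬c) ∨ b ∨ ¬c ∨ ¬(c ∧ ¬a) ∨ b
≡ ¬c ∨ (¬a ∧ ¬c) ∨ b ∨ ¬c ∨ ¬c ∨ ¬¬a ∨ b
≡ ¬c ∨ (¬a ∧ ¬c) ∨ b ∨ ¬c ∨ ¬c ∨ a ∨ b
≡ ¬c ∨ b ∨ a

¬c ∨ b ∨ a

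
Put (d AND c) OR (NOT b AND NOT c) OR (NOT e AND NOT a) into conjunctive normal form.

(d OR NOT b OR NOT e) AND (d OR NOT b OR NOT a) AND (d OR NOT c OR NOT e) AND (d OR NOT c OR NOT a) AND (c OR NOT b OR NOT e) AND (c OR NOT b OR NOT a)

(d AND c) OR (NOT b AND NOT c) OR (NOT e AND NOT a)
= (d OR NOT b OR NOT e) AND (d OR NOT b OR NOT a) AND (d OR NOT c OR NOT e) AND (d OR NOT c OR NOT a) AND (c OR NOT b OR NOT e) AND (c OR NOT b OR NOT a) AND (c OR NOT c OR NOT e) AND (c OR NOT c OR NOT a)   [distribute OR over AND]
= (d OR NOT b OR NOT e) AND (d OR NOT b OR NOT a) AND (d OR NOT c OR NOT e) AND (d OR NOT c OR NOT a) AND (c OR NOT b OR NOT e) AND (c OR NOT b OR NOT a)   [simplify]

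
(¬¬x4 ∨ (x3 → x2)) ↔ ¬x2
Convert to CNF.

¬x2 ∧ (x2 ∨ x4 ∨ ¬x3)

(¬¬x4 ∨ (x3 → x2)) ↔ ¬x2
⇔ ((¬¬x4 ∨ (x3 → x2)) → ¬x2) ∧ (¬x2 → (¬¬x4 ∨ (x3 → x2)))   — eliminate ↔
⇔ (¬(¬¬x4 ∨ (x3 → x2)) ∨ ¬x2) ∧ (¬x2 → (¬¬x4 ∨ (x3 → x2)))   — eliminate →
⇔ (¬(¬¬x4 ∨ ¬x3 ∨ x2) ∨ ¬x2) ∧ (¬x2 → (¬¬x4 ∨ (x3 → x2)))   — eliminate →
⇔ (¬(¬¬x4 ∨ ¬x3 ∨ x2) ∨ ¬x2) ∧ (¬¬x2 ∨ ¬¬x4 ∨ (x3 → x2))   — eliminate →
⇔ (¬(¬¬x4 ∨ ¬x3 ∨ x2) ∨ ¬x2) ∧ (¬¬x2 ∨ ¬¬x4 ∨ ¬x3 ∨ x2)   — eliminate →
⇔ ((¬¬¬x4 ∧ ¬¬x3 ∧ ¬x2) ∨ ¬x2) ∧ (¬¬x2 ∨ ¬¬x4 ∨ ¬x3 ∨ x2)   — De Morgan
⇔ ((¬x4 ∧ ¬¬x3 ∧ ¬x2) ∨ ¬x2) ∧ (¬¬x2 ∨ ¬¬x4 ∨ ¬x3 ∨ x2)   — double negation
⇔ ((¬x4 ∧ x3 ∧ ¬x2) ∨ ¬x2) ∧ (¬¬x2 ∨ ¬¬x4 ∨ ¬x3 ∨ x2)   — double negation
⇔ ((¬x4 ∧ x3 ∧ ¬x2) ∨ ¬x2) ∧ (x2 ∨ ¬¬x4 ∨ ¬x3 ∨ x2)   — double negation
⇔ ((¬x4 ∧ x3 ∧ ¬x2) ∨ ¬x2) ∧ (x2 ∨ x4 ∨ ¬x3 ∨ x2)   — double negation
⇔ (¬x4 ∨ ¬x2) ∧ (x3 ∨ ¬x2) ∧ (¬x2 ∨ ¬x2) ∧ (x2 ∨ x4 ∨ ¬x3 ∨ x2)   — distribute ∨ over ∧
⇔ ¬x2 ∧ (x2 ∨ x4 ∨ ¬x3)   — simplify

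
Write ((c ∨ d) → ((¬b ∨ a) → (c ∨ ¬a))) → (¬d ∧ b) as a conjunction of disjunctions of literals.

((c ∨ d) → ((¬b ∨ a) → (c ∨ ¬a))) → (¬d ∧ b)
⇔ ¬((c ∨ d) → ((¬b ∨ a) → (c ∨ ¬a))) ∨ (¬d ∧ b)   — eliminate →
⇔ ¬(¬(c ∨ d) ∨ ((¬b ∨ a) → (c ∨ ¬a))) ∨ (¬d ∧ b)   — eliminate →
⇔ ¬(¬(c ∨ d) ∨ ¬(¬b ∨ a) ∨ c ∨ ¬a) ∨ (¬d ∧ b)   — eliminate →
⇔ (¬¬(c ∨ d) ∧ ¬¬(¬b ∨ a) ∧ ¬c ∧ ¬¬a) ∨ (¬d ∧ b)   — De Morgan
⇔ ((c ∨ d) ∧ ¬¬(¬b ∨ a) ∧ ¬c ∧ ¬¬a) ∨ (¬d ∧ b)   — double negation
⇔ ((c ∨ d) ∧ (¬b ∨ a) ∧ ¬c ∧ ¬¬a) ∨ (¬d ∧ b)   — double negation
⇔ ((c ∨ d) ∧ (¬b ∨ a) ∧ ¬c ∧ a) ∨ (¬d ∧ b)   — double negation
⇔ (c ∨ d ∨ ¬d) ∧ (c ∨ d ∨ b) ∧ (¬b ∨ a ∨ ¬d) ∧ (¬b ∨ a ∨ b) ∧ (¬c ∨ ¬d) ∧ (¬c ∨ b) ∧ (a ∨ ¬d) ∧ (a ∨ b)   — distribute ∨ over ∧
⇔ (c ∨ d ∨ b) ∧ (¬c ∨ ¬d) ∧ (¬c ∨ b) ∧ (a ∨ ¬d) ∧ (a ∨ b)   — simplify

(c ∨ d ∨ b) ∧ (¬c ∨ ¬d) ∧ (¬c ∨ b) ∧ (a ∨ ¬d) ∧ (a ∨ b)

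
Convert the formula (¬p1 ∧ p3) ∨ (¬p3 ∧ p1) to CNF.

(¬p1 ∨ ¬p3) ∧ (p3 ∨ p1)

(¬p1 ∧ p3) ∨ (¬p3 ∧ p1)
⇔ (¬p1 ∨ ¬p3) ∧ (¬p1 ∨ p1) ∧ (p3 ∨ ¬p3) ∧ (p3 ∨ p1)   [distribute ∨ over ∧]
⇔ (¬p1 ∨ ¬p3) ∧ (p3 ∨ p1)   [simplify]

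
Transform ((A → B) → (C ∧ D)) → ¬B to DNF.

(¬A ∧ ¬C) ∨ (¬A ∧ ¬D) ∨ (B ∧ ¬C) ∨ (B ∧ ¬D) ∨ ¬B

((A → B) → (C ∧ D)) → ¬B
≡ ¬((A → B) → (C ∧ D)) ∨ ¬B   (eliminate →)
≡ ¬(¬(A → B) ∨ (C ∧ D)) ∨ ¬B   (eliminate →)
≡ ¬(¬(¬A ∨ B) ∨ (C ∧ D)) ∨ ¬B   (eliminate →)
≡ (¬¬(¬A ∨ B) ∧ ¬(C ∧ D)) ∨ ¬B   (De Morgan)
≡ ((¬A ∨ B) ∧ ¬(C ∧ D)) ∨ ¬B   (double negation)
≡ ((¬A ∨ B) ∧ (¬C ∨ ¬D)) ∨ ¬B   (De Morgan)
≡ (¬A ∧ ¬C) ∨ (¬A ∧ ¬D) ∨ (B ∧ ¬C) ∨ (B ∧ ¬D) ∨ ¬B   (distribute ∧ over ∨)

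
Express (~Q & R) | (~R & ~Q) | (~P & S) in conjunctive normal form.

(~Q | ~P) & (~Q | S)

(~Q & R) | (~R & ~Q) | (~P & S)
= (~Q | ~R | ~P) & (~Q | ~R | S) & (~Q | ~Q | ~P) & (~Q | ~Q | S) & (R | ~R | ~P) & (R | ~R | S) & (R | ~Q | ~P) & (R | ~Q | S)   [distribute | over &]
= (~Q | ~P) & (~Q | S)   [simplify]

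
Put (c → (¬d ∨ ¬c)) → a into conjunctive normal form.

(c ∨ a) ∧ (d ∨ a)

(c → (¬d ∨ ¬c)) → a
⇔ ¬(c → (¬d ∨ ¬c)) ∨ a   [eliminate →]
⇔ ¬(¬c ∨ ¬d ∨ ¬c) ∨ a   [eliminate →]
⇔ (¬¬c ∧ ¬¬d ∧ ¬¬c) ∨ a   [De Morgan]
⇔ (c ∧ ¬¬d ∧ ¬¬c) ∨ a   [double negation]
⇔ (c ∧ d ∧ ¬¬c) ∨ a   [double negation]
⇔ (c ∧ d ∧ c) ∨ a   [double negation]
⇔ (c ∨ a) ∧ (d ∨ a) ∧ (c ∨ a)   [distribute ∨ over ∧]
⇔ (c ∨ a) ∧ (d ∨ a)   [simplify]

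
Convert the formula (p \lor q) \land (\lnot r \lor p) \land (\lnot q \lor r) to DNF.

(p \lor q) \land (\lnot r \lor p) \land (\lnot q \lor r)
≡ (p \land \lnot r \land \lnot q) \lor (p \land \lnot r \land r) \lor (p \land p \land \lnot q) \lor (p \land p \land r) \lor (q \land \lnot r \land \lnot q) \lor (q \land \lnot r \land r) \lor (q \land p \land \lnot q) \lor (q \land p \land r)
≡ (p \land \lnot q) \lor (p \land r)

(p \land \lnot q) \lor (p \land r)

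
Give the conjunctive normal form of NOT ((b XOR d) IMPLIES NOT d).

(NOT b OR NOT d) AND d

NOT ((b XOR d) IMPLIES NOT d)
= NOT (NOT (b XOR d) OR NOT d)
= NOT (NOT ((b OR d) AND NOT (b AND d)) OR NOT d)
= NOT NOT ((b OR d) AND NOT (b AND d)) AND NOT NOT d
= (b OR d) AND NOT (b AND d) AND NOT NOT d
= (b OR d) AND (NOT b OR NOT d) AND NOT NOT d
= (b OR d) AND (NOT b OR NOT d) AND d
= (NOT b OR NOT d) AND d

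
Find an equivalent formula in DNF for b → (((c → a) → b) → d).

b → (((c → a) → b) → d)
≡ ¬b ∨ (((c → a) → b) → d)   (eliminate →)
≡ ¬b ∨ ¬((c → a) → b) ∨ d   (eliminate →)
≡ ¬b ∨ ¬(¬(c → a) ∨ b) ∨ d   (eliminate →)
≡ ¬b ∨ ¬(¬(¬c ∨ a) ∨ b) ∨ d   (eliminate →)
≡ ¬b ∨ ¬¬(¬c ∨ a) ∧ ¬b ∨ d   (De Morgan)
≡ ¬b ∨ (¬c ∨ a) ∧ ¬b ∨ d   (double negation)
≡ ¬b ∨ ¬c ∧ ¬b ∨ a ∧ ¬b ∨ d   (distribute ∧ over ∨)
≡ ¬b ∨ d   (simplify)

¬b ∨ d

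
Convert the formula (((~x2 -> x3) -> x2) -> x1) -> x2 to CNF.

(~x3 | x2) & (~x1 | x2)

(((~x2 -> x3) -> x2) -> x1) -> x2
≡ ~(((~x2 -> x3) -> x2) -> x1) | x2   (eliminate ->)
≡ ~(~((~x2 -> x3) -> x2) | x1) | x2   (eliminate ->)
≡ ~(~(~(~x2 -> x3) | x2) | x1) | x2   (eliminate ->)
≡ ~(~(~(~~x2 | x3) | x2) | x1) | x2   (eliminate ->)
≡ (~~(~(~~x2 | x3) | x2) & ~x1) | x2   (De Morgan)
≡ ((~(~~x2 | x3) | x2) & ~x1) | x2   (double negation)
≡ (((~~~x2 & ~x3) | x2) & ~x1) | x2   (De Morgan)
≡ (((~x2 & ~x3) | x2) & ~x1) | x2   (double negation)
≡ (~x2 | x2 | x2) & (~x3 | x2 | x2) & (~x1 | x2)   (distribute | over &)
≡ (~x3 | x2) & (~x1 | x2)   (simplify)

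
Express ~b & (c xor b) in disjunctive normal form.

~b & c

~b & (c xor b)
≡ ~b & ((c & ~b) | (~c & b))   (expand xor)
≡ (~b & c & ~b) | (~b & ~c & b)   (distribute & over |)
≡ ~b & c   (simplify)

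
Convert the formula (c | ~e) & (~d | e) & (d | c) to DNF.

(c & ~d) | (c & e)

(c | ~e) & (~d | e) & (d | c)
= (c & ~d & d) | (c & ~d & c) | (c & e & d) | (c & e & c) | (~e & ~d & d) | (~e & ~d & c) | (~e & e & d) | (~e & e & c)   (distribute & over |)
= (c & ~d) | (c & e)   (simplify)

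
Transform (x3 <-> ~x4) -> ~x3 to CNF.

(x3 <-> ~x4) -> ~x3
⇔ ~(x3 <-> ~x4) | ~x3   (eliminate ->)
⇔ ~((x3 -> ~x4) & (~x4 -> x3)) | ~x3   (eliminate <->)
⇔ ~((~x3 | ~x4) & (~x4 -> x3)) | ~x3   (eliminate ->)
⇔ ~((~x3 | ~x4) & (~~x4 | x3)) | ~x3   (eliminate ->)
⇔ ~(~x3 | ~x4) | ~(~~x4 | x3) | ~x3   (De Morgan)
⇔ (~~x3 & ~~x4) | ~(~~x4 | x3) | ~x3   (De Morgan)
⇔ (x3 & ~~x4) | ~(~~x4 | x3) | ~x3   (double negation)
⇔ (x3 & x4) | ~(~~x4 | x3) | ~x3   (double negation)
⇔ (x3 & x4) | (~~~x4 & ~x3) | ~x3   (De Morgan)
⇔ (x3 & x4) | (~x4 & ~x3) | ~x3   (double negation)
⇔ (x3 | ~x4 | ~x3) & (x3 | ~x3 | ~x3) & (x4 | ~x4 | ~x3) & (x4 | ~x3 | ~x3)   (distribute | over &)
⇔ x4 | ~x3   (simplify)

x4 | ~x3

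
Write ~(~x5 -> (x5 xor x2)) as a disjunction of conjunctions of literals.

~(~x5 -> (x5 xor x2))
≡ ~(~~x5 | (x5 xor x2))   [eliminate ->]
≡ ~(~~x5 | (x5 & ~x2) | (~x5 & x2))   [expand xor]
≡ ~~~x5 & ~(x5 & ~x2) & ~(~x5 & x2)   [De Morgan]
≡ ~x5 & ~(x5 & ~x2) & ~(~x5 & x2)   [double negation]
≡ ~x5 & (~x5 | ~~x2) & ~(~x5 & x2)   [De Morgan]
≡ ~x5 & (~x5 | x2) & ~(~x5 & x2)   [double negation]
≡ ~x5 & (~x5 | x2) & (~~x5 | ~x2)   [De Morgan]
≡ ~x5 & (~x5 | x2) & (x5 | ~x2)   [double negation]
≡ (~x5 & ~x5 & x5) | (~x5 & ~x5 & ~x2) | (~x5 & x2 & x5) | (~x5 & x2 & ~x2)   [distribute & over |]
≡ ~x5 & ~x2   [simplify]

~x5 & ~x2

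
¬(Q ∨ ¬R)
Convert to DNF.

¬Q ∧ R

¬(Q ∨ ¬R)
≡ ¬Q ∧ ¬¬R   [De Morgan]
≡ ¬Q ∧ R   [double negation]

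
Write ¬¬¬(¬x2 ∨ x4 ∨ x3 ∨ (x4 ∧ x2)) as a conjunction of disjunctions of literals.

¬¬¬(¬x2 ∨ x4 ∨ x3 ∨ (x4 ∧ x2))
≡ ¬(¬x2 ∨ x4 ∨ x3 ∨ (x4 ∧ x2))   — double negation
≡ ¬¬x2 ∧ ¬x4 ∧ ¬x3 ∧ ¬(x4 ∧ x2)   — De Morgan
≡ x2 ∧ ¬x4 ∧ ¬x3 ∧ ¬(x4 ∧ x2)   — double negation
≡ x2 ∧ ¬x4 ∧ ¬x3 ∧ (¬x4 ∨ ¬x2)   — De Morgan
≡ x2 ∧ ¬x4 ∧ ¬x3   — simplify

x2 ∧ ¬x4 ∧ ¬x3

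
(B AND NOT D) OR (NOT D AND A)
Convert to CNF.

(B AND NOT D) OR (NOT D AND A)
≡ (B OR NOT D) AND (B OR A) AND (NOT D OR NOT D) AND (NOT D OR A)   — distribute OR over AND
≡ (B OR A) AND NOT D   — simplify

(B OR A) AND NOT D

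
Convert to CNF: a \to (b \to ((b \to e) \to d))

a \to (b \to ((b \to e) \to d))
≡ \lnot a \lor (b \to ((b \to e) \to d))   [eliminate \to]
≡ \lnot a \lor \lnot b \lor ((b \to e) \to d)   [eliminate \to]
≡ \lnot a \lor \lnot b \lor \lnot (b \to e) \lor d   [eliminate \to]
≡ \lnot a \lor \lnot b \lor \lnot (\lnot b \lor e) \lor d   [eliminate \to]
≡ \lnot a \lor \lnot b \lor (\lnot \lnot b \land \lnot e) \lor d   [De Morgan]
≡ \lnot a \lor \lnot b \lor (b \land \lnot e) \lor d   [double negation]
≡ (\lnot a \lor \lnot b \lor b \lor d) \land (\lnot a \lor \lnot b \lor \lnot e \lor d)   [distribute \lor over \land]
≡ \lnot a \lor \lnot b \lor \lnot e \lor d   [simplify]

\lnot a \lor \lnot b \lor \lnot e \lor d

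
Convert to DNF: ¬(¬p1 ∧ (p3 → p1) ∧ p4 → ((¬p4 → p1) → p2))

¬p1 ∧ ¬p3 ∧ p4 ∧ ¬p2

¬(¬p1 ∧ (p3 → p1) ∧ p4 → ((¬p4 → p1) → p2))
≡ ¬(¬(¬p1 ∧ (p3 → p1) ∧ p4) ∨ ((¬p4 → p1) → p2))   — eliminate →
≡ ¬(¬(¬p1 ∧ (¬p3 ∨ p1) ∧ p4) ∨ ((¬p4 → p1) → p2))   — eliminate →
≡ ¬(¬(¬p1 ∧ (¬p3 ∨ p1) ∧ p4) ∨ ¬(¬p4 → p1) ∨ p2)   — eliminate →
≡ ¬(¬(¬p1 ∧ (¬p3 ∨ p1) ∧ p4) ∨ ¬(¬¬p4 ∨ p1) ∨ p2)   — eliminate →
≡ ¬¬(¬p1 ∧ (¬p3 ∨ p1) ∧ p4) ∧ ¬¬(¬¬p4 ∨ p1) ∧ ¬p2   — De Morgan
≡ ¬p1 ∧ (¬p3 ∨ p1) ∧ p4 ∧ ¬¬(¬¬p4 ∨ p1) ∧ ¬p2   — double negation
≡ ¬p1 ∧ (¬p3 ∨ p1) ∧ p4 ∧ (¬¬p4 ∨ p1) ∧ ¬p2   — double negation
≡ ¬p1 ∧ (¬p3 ∨ p1) ∧ p4 ∧ (p4 ∨ p1) ∧ ¬p2   — double negation
≡ ¬p1 ∧ ¬p3 ∧ p4 ∧ p4 ∧ ¬p2 ∨ ¬p1 ∧ ¬p3 ∧ p4 ∧ p1 ∧ ¬p2 ∨ ¬p1 ∧ p1 ∧ p4 ∧ p4 ∧ ¬p2 ∨ ¬p1 ∧ p1 ∧ p4 ∧ p1 ∧ ¬p2   — distribute ∧ over ∨
≡ ¬p1 ∧ ¬p3 ∧ p4 ∧ ¬p2   — simplify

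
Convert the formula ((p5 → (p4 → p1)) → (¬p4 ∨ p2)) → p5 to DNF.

((p5 → (p4 → p1)) → (¬p4 ∨ p2)) → p5
⇔ ¬((p5 → (p4 → p1)) → (¬p4 ∨ p2)) ∨ p5   [eliminate →]
⇔ ¬(¬(p5 → (p4 → p1)) ∨ ¬p4 ∨ p2) ∨ p5   [eliminate →]
⇔ ¬(¬(¬p5 ∨ (p4 → p1)) ∨ ¬p4 ∨ p2) ∨ p5   [eliminate →]
⇔ ¬(¬(¬p5 ∨ ¬p4 ∨ p1) ∨ ¬p4 ∨ p2) ∨ p5   [eliminate →]
⇔ (¬¬(¬p5 ∨ ¬p4 ∨ p1) ∧ ¬¬p4 ∧ ¬p2) ∨ p5   [De Morgan]
⇔ ((¬p5 ∨ ¬p4 ∨ p1) ∧ ¬¬p4 ∧ ¬p2) ∨ p5   [double negation]
⇔ ((¬p5 ∨ ¬p4 ∨ p1) ∧ p4 ∧ ¬p2) ∨ p5   [double negation]
⇔ (¬p5 ∧ p4 ∧ ¬p2) ∨ (¬p4 ∧ p4 ∧ ¬p2) ∨ (p1 ∧ p4 ∧ ¬p2) ∨ p5   [distribute ∧ over ∨]
⇔ (¬p5 ∧ p4 ∧ ¬p2) ∨ (p1 ∧ p4 ∧ ¬p2) ∨ p5   [simplify]

(¬p5 ∧ p4 ∧ ¬p2) ∨ (p1 ∧ p4 ∧ ¬p2) ∨ p5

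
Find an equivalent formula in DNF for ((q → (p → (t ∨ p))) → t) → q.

((q → (p → (t ∨ p))) → t) → q
≡ ¬((q → (p → (t ∨ p))) → t) ∨ q   (eliminate →)
≡ ¬(¬(q → (p → (t ∨ p))) ∨ t) ∨ q   (eliminate →)
≡ ¬(¬(¬q ∨ (p → (t ∨ p))) ∨ t) ∨ q   (eliminate →)
≡ ¬(¬(¬q ∨ ¬p ∨ t ∨ p) ∨ t) ∨ q   (eliminate →)
≡ (¬¬(¬q ∨ ¬p ∨ t ∨ p) ∧ ¬t) ∨ q   (De Morgan)
≡ ((¬q ∨ ¬p ∨ t ∨ p) ∧ ¬t) ∨ q   (double negation)
≡ (¬q ∧ ¬t) ∨ (¬p ∧ ¬t) ∨ (t ∧ ¬t) ∨ (p ∧ ¬t) ∨ q   (distribute ∧ over ∨)
≡ (¬q ∧ ¬t) ∨ (¬p ∧ ¬t) ∨ (p ∧ ¬t) ∨ q   (simplify)

(¬q ∧ ¬t) ∨ (¬p ∧ ¬t) ∨ (p ∧ ¬t) ∨ q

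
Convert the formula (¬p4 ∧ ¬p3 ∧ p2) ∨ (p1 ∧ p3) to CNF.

(¬p4 ∧ ¬p3 ∧ p2) ∨ (p1 ∧ p3)
= (¬p4 ∨ p1) ∧ (¬p4 ∨ p3) ∧ (¬p3 ∨ p1) ∧ (¬p3 ∨ p3) ∧ (p2 ∨ p1) ∧ (p2 ∨ p3)   — distribute ∨ over ∧
= (¬p4 ∨ p1) ∧ (¬p4 ∨ p3) ∧ (¬p3 ∨ p1) ∧ (p2 ∨ p1) ∧ (p2 ∨ p3)   — simplify

(¬p4 ∨ p1) ∧ (¬p4 ∨ p3) ∧ (¬p3 ∨ p1) ∧ (p2 ∨ p1) ∧ (p2 ∨ p3)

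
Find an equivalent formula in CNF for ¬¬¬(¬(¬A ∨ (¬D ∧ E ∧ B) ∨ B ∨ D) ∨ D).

¬¬¬(¬(¬A ∨ (¬D ∧ E ∧ B) ∨ B ∨ D) ∨ D)
⇔ ¬(¬(¬A ∨ (¬D ∧ E ∧ B) ∨ B ∨ D) ∨ D)   [double negation]
⇔ ¬¬(¬A ∨ (¬D ∧ E ∧ B) ∨ B ∨ D) ∧ ¬D   [De Morgan]
⇔ (¬A ∨ (¬D ∧ E ∧ B) ∨ B ∨ D) ∧ ¬D   [double negation]
⇔ (¬A ∨ ¬D ∨ B ∨ D) ∧ (¬A ∨ E ∨ B ∨ D) ∧ (¬A ∨ B ∨ B ∨ D) ∧ ¬D   [distribute ∨ over ∧]
⇔ (¬A ∨ B ∨ D) ∧ ¬D   [simplify]

(¬A ∨ B ∨ D) ∧ ¬D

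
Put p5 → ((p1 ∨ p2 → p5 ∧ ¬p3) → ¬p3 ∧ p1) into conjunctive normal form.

p5 → ((p1 ∨ p2 → p5 ∧ ¬p3) → ¬p3 ∧ p1)
⇔ ¬p5 ∨ ((p1 ∨ p2 → p5 ∧ ¬p3) → ¬p3 ∧ p1)   — eliminate →
⇔ ¬p5 ∨ ¬(p1 ∨ p2 → p5 ∧ ¬p3) ∨ ¬p3 ∧ p1   — eliminate →
⇔ ¬p5 ∨ ¬(¬(p1 ∨ p2) ∨ p5 ∧ ¬p3) ∨ ¬p3 ∧ p1   — eliminate →
⇔ ¬p5 ∨ ¬¬(p1 ∨ p2) ∧ ¬(p5 ∧ ¬p3) ∨ ¬p3 ∧ p1   — De Morgan
⇔ ¬p5 ∨ (p1 ∨ p2) ∧ ¬(p5 ∧ ¬p3) ∨ ¬p3 ∧ p1   — double negation
⇔ ¬p5 ∨ (p1 ∨ p2) ∧ (¬p5 ∨ ¬¬p3) ∨ ¬p3 ∧ p1   — De Morgan
⇔ ¬p5 ∨ (p1 ∨ p2) ∧ (¬p5 ∨ p3) ∨ ¬p3 ∧ p1   — double negation
⇔ (¬p5 ∨ p1 ∨ p2 ∨ ¬p3) ∧ (¬p5 ∨ p1 ∨ p2 ∨ p1) ∧ (¬p5 ∨ ¬p5 ∨ p3 ∨ ¬p3) ∧ (¬p5 ∨ ¬p5 ∨ p3 ∨ p1)   — distribute ∨ over ∧
⇔ (¬p5 ∨ p1 ∨ p2) ∧ (¬p5 ∨ p3 ∨ p1)   — simplify

(¬p5 ∨ p1 ∨ p2) ∧ (¬p5 ∨ p3 ∨ p1)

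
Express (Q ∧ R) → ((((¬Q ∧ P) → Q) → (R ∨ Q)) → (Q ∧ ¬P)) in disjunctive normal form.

¬Q ∨ ¬R ∨ (Q ∧ ¬P)

(Q ∧ R) → ((((¬Q ∧ P) → Q) → (R ∨ Q)) → (Q ∧ ¬P))
⇔ ¬(Q ∧ R) ∨ ((((¬Q ∧ P) → Q) → (R ∨ Q)) → (Q ∧ ¬P))   — eliminate →
⇔ ¬(Q ∧ R) ∨ ¬(((¬Q ∧ P) → Q) → (R ∨ Q)) ∨ (Q ∧ ¬P)   — eliminate →
⇔ ¬(Q ∧ R) ∨ ¬(¬((¬Q ∧ P) → Q) ∨ R ∨ Q) ∨ (Q ∧ ¬P)   — eliminate →
⇔ ¬(Q ∧ R) ∨ ¬(¬(¬(¬Q ∧ P) ∨ Q) ∨ R ∨ Q) ∨ (Q ∧ ¬P)   — eliminate →
⇔ ¬Q ∨ ¬R ∨ ¬(¬(¬(¬Q ∧ P) ∨ Q) ∨ R ∨ Q) ∨ (Q ∧ ¬P)   — De Morgan
⇔ ¬Q ∨ ¬R ∨ (¬¬(¬(¬Q ∧ P) ∨ Q) ∧ ¬R ∧ ¬Q) ∨ (Q ∧ ¬P)   — De Morgan
⇔ ¬Q ∨ ¬R ∨ ((¬(¬Q ∧ P) ∨ Q) ∧ ¬R ∧ ¬Q) ∨ (Q ∧ ¬P)   — double negation
⇔ ¬Q ∨ ¬R ∨ ((¬¬Q ∨ ¬P ∨ Q) ∧ ¬R ∧ ¬Q) ∨ (Q ∧ ¬P)   — De Morgan
⇔ ¬Q ∨ ¬R ∨ ((Q ∨ ¬P ∨ Q) ∧ ¬R ∧ ¬Q) ∨ (Q ∧ ¬P)   — double negation
⇔ ¬Q ∨ ¬R ∨ (Q ∧ ¬R ∧ ¬Q) ∨ (¬P ∧ ¬R ∧ ¬Q) ∨ (Q ∧ ¬R ∧ ¬Q) ∨ (Q ∧ ¬P)   — distribute ∧ over ∨
⇔ ¬Q ∨ ¬R ∨ (Q ∧ ¬P)   — simplify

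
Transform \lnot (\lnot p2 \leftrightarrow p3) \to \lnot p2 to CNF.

\lnot p3 \lor \lnot p2

\lnot (\lnot p2 \leftrightarrow p3) \to \lnot p2
⇔ \lnot \lnot (\lnot p2 \leftrightarrow p3) \lor \lnot p2   — eliminate \to
⇔ \lnot \lnot ((\lnot p2 \to p3) \land (p3 \to \lnot p2)) \lor \lnot p2   — eliminate \leftrightarrow
⇔ \lnot \lnot ((\lnot \lnot p2 \lor p3) \land (p3 \to \lnot p2)) \lor \lnot p2   — eliminate \to
⇔ \lnot \lnot ((\lnot \lnot p2 \lor p3) \land (\lnot p3 \lor \lnot p2)) \lor \lnot p2   — eliminate \to
⇔ ((\lnot \lnot p2 \lor p3) \land (\lnot p3 \lor \lnot p2)) \lor \lnot p2   — double negation
⇔ ((p2 \lor p3) \land (\lnot p3 \lor \lnot p2)) \lor \lnot p2   — double negation
⇔ (p2 \lor p3 \lor \lnot p2) \land (\lnot p3 \lor \lnot p2 \lor \lnot p2)   — distribute \lor over \land
⇔ \lnot p3 \lor \lnot p2   — simplify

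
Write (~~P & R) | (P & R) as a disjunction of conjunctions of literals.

(~~P & R) | (P & R)
≡ (P & R) | (P & R)   — double negation
≡ P & R   — simplify

P & R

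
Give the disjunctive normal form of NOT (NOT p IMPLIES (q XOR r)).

NOT (NOT p IMPLIES (q XOR r))
⇔ NOT (NOT NOT p OR (q XOR r))
⇔ NOT (NOT NOT p OR (q AND NOT r) OR (NOT q AND r))
⇔ NOT NOT NOT p AND NOT (q AND NOT r) AND NOT (NOT q AND r)
⇔ NOT p AND NOT (q AND NOT r) AND NOT (NOT q AND r)
⇔ NOT p AND (NOT q OR NOT NOT r) AND NOT (NOT q AND r)
⇔ NOT p AND (NOT q OR r) AND NOT (NOT q AND r)
⇔ NOT p AND (NOT q OR r) AND (NOT NOT q OR NOT r)
⇔ NOT p AND (NOT q OR r) AND (q OR NOT r)
⇔ (NOT p AND NOT q AND q) OR (NOT p AND NOT q AND NOT r) OR (NOT p AND r AND q) OR (NOT p AND r AND NOT r)
⇔ (NOT p AND NOT q AND NOT r) OR (NOT p AND r AND q)

(NOT p AND NOT q AND NOT r) OR (NOT p AND r AND q)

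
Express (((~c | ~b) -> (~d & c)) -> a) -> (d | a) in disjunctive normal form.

(c & b & ~a) | (~d & c & ~a) | d | a

(((~c | ~b) -> (~d & c)) -> a) -> (d | a)
≡ ~(((~c | ~b) -> (~d & c)) -> a) | d | a   (eliminate ->)
≡ ~(~((~c | ~b) -> (~d & c)) | a) | d | a   (eliminate ->)
≡ ~(~(~(~c | ~b) | (~d & c)) | a) | d | a   (eliminate ->)
≡ (~~(~(~c | ~b) | (~d & c)) & ~a) | d | a   (De Morgan)
≡ ((~(~c | ~b) | (~d & c)) & ~a) | d | a   (double negation)
≡ (((~~c & ~~b) | (~d & c)) & ~a) | d | a   (De Morgan)
≡ (((c & ~~b) | (~d & c)) & ~a) | d | a   (double negation)
≡ (((c & b) | (~d & c)) & ~a) | d | a   (double negation)
≡ (c & b & ~a) | (~d & c & ~a) | d | a   (distribute & over |)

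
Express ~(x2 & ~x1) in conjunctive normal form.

~(x2 & ~x1)
⇔ ~x2 | ~~x1   [De Morgan]
⇔ ~x2 | x1   [double negation]

~x2 | x1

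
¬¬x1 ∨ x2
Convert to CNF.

¬¬x1 ∨ x2
= x1 ∨ x2   [double negation]

x1 ∨ x2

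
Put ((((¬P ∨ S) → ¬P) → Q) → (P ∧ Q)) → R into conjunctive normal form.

(¬P ∨ S ∨ Q ∨ R) ∧ (P ∨ Q ∨ R) ∧ (¬P ∨ ¬Q ∨ R)

((((¬P ∨ S) → ¬P) → Q) → (P ∧ Q)) → R
⇔ ¬((((¬P ∨ S) → ¬P) → Q) → (P ∧ Q)) ∨ R   [eliminate →]
⇔ ¬(¬(((¬P ∨ S) → ¬P) → Q) ∨ (P ∧ Q)) ∨ R   [eliminate →]
⇔ ¬(¬(¬((¬P ∨ S) → ¬P) ∨ Q) ∨ (P ∧ Q)) ∨ R   [eliminate →]
⇔ ¬(¬(¬(¬(¬P ∨ S) ∨ ¬P) ∨ Q) ∨ (P ∧ Q)) ∨ R   [eliminate →]
⇔ (¬¬(¬(¬(¬P ∨ S) ∨ ¬P) ∨ Q) ∧ ¬(P ∧ Q)) ∨ R   [De Morgan]
⇔ ((¬(¬(¬P ∨ S) ∨ ¬P) ∨ Q) ∧ ¬(P ∧ Q)) ∨ R   [double negation]
⇔ (((¬¬(¬P ∨ S) ∧ ¬¬P) ∨ Q) ∧ ¬(P ∧ Q)) ∨ R   [De Morgan]
⇔ ((((¬P ∨ S) ∧ ¬¬P) ∨ Q) ∧ ¬(P ∧ Q)) ∨ R   [double negation]
⇔ ((((¬P ∨ S) ∧ P) ∨ Q) ∧ ¬(P ∧ Q)) ∨ R   [double negation]
⇔ ((((¬P ∨ S) ∧ P) ∨ Q) ∧ (¬P ∨ ¬Q)) ∨ R   [De Morgan]
⇔ (¬P ∨ S ∨ Q ∨ R) ∧ (P ∨ Q ∨ R) ∧ (¬P ∨ ¬Q ∨ R)   [distribute ∨ over ∧]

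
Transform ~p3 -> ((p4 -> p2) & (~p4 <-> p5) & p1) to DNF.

~p3 -> ((p4 -> p2) & (~p4 <-> p5) & p1)
≡ ~~p3 | ((p4 -> p2) & (~p4 <-> p5) & p1)   (eliminate ->)
≡ ~~p3 | ((~p4 | p2) & (~p4 <-> p5) & p1)   (eliminate ->)
≡ ~~p3 | ((~p4 | p2) & (~p4 -> p5) & (p5 -> ~p4) & p1)   (eliminate <->)
≡ ~~p3 | ((~p4 | p2) & (~~p4 | p5) & (p5 -> ~p4) & p1)   (eliminate ->)
≡ ~~p3 | ((~p4 | p2) & (~~p4 | p5) & (~p5 | ~p4) & p1)   (eliminate ->)
≡ p3 | ((~p4 | p2) & (~~p4 | p5) & (~p5 | ~p4) & p1)   (double negation)
≡ p3 | ((~p4 | p2) & (p4 | p5) & (~p5 | ~p4) & p1)   (double negation)
≡ p3 | (~p4 & p4 & ~p5 & p1) | (~p4 & p4 & ~p4 & p1) | (~p4 & p5 & ~p5 & p1) | (~p4 & p5 & ~p4 & p1) | (p2 & p4 & ~p5 & p1) | (p2 & p4 & ~p4 & p1) | (p2 & p5 & ~p5 & p1) | (p2 & p5 & ~p4 & p1)   (distribute & over |)
≡ p3 | (~p4 & p5 & p1) | (p2 & p4 & ~p5 & p1)   (simplify)

p3 | (~p4 & p5 & p1) | (p2 & p4 & ~p5 & p1)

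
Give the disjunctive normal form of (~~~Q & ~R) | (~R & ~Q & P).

~Q & ~R

(~~~Q & ~R) | (~R & ~Q & P)
≡ (~Q & ~R) | (~R & ~Q & P)   — double negation
≡ ~Q & ~R   — simplify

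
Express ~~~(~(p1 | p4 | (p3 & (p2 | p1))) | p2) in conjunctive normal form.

~~~(~(p1 | p4 | (p3 & (p2 | p1))) | p2)
≡ ~(~(p1 | p4 | (p3 & (p2 | p1))) | p2)   [double negation]
≡ ~~(p1 | p4 | (p3 & (p2 | p1))) & ~p2   [De Morgan]
≡ (p1 | p4 | (p3 & (p2 | p1))) & ~p2   [double negation]
≡ (p1 | p4 | p3) & (p1 | p4 | p2 | p1) & ~p2   [distribute | over &]
≡ (p1 | p4 | p3) & (p1 | p4 | p2) & ~p2   [simplify]

(p1 | p4 | p3) & (p1 | p4 | p2) & ~p2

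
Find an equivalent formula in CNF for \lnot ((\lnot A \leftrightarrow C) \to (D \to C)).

(A \lor C) \land D \land \lnot C

\lnot ((\lnot A \leftrightarrow C) \to (D \to C))
≡ \lnot (\lnot (\lnot A \leftrightarrow C) \lor (D \to C))   [eliminate \to]
≡ \lnot (\lnot ((\lnot A \to C) \land (C \to \lnot A)) \lor (D \to C))   [eliminate \leftrightarrow]
≡ \lnot (\lnot ((\lnot \lnot A \lor C) \land (C \to \lnot A)) \lor (D \to C))   [eliminate \to]
≡ \lnot (\lnot ((\lnot \lnot A \lor C) \land (\lnot C \lor \lnot A)) \lor (D \to C))   [eliminate \to]
≡ \lnot (\lnot ((\lnot \lnot A \lor C) \land (\lnot C \lor \lnot A)) \lor \lnot D \lor C)   [eliminate \to]
≡ \lnot \lnot ((\lnot \lnot A \lor C) \land (\lnot C \lor \lnot A)) \land \lnot \lnot D \land \lnot C   [De Morgan]
≡ (\lnot \lnot A \lor C) \land (\lnot C \lor \lnot A) \land \lnot \lnot D \land \lnot C   [double negation]
≡ (A \lor C) \land (\lnot C \lor \lnot A) \land \lnot \lnot D \land \lnot C   [double negation]
≡ (A \lor C) \land (\lnot C \lor \lnot A) \land D \land \lnot C   [double negation]
≡ (A \lor C) \land D \land \lnot C   [simplify]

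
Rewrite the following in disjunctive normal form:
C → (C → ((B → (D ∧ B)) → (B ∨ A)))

C → (C → ((B → (D ∧ B)) → (B ∨ A)))
⇔ ¬C ∨ (C → ((B → (D ∧ B)) → (B ∨ A)))   — eliminate →
⇔ ¬C ∨ ¬C ∨ ((B → (D ∧ B)) → (B ∨ A))   — eliminate →
⇔ ¬C ∨ ¬C ∨ ¬(B → (D ∧ B)) ∨ B ∨ A   — eliminate →
⇔ ¬C ∨ ¬C ∨ ¬(¬B ∨ (D ∧ B)) ∨ B ∨ A   — eliminate →
⇔ ¬C ∨ ¬C ∨ (¬¬B ∧ ¬(D ∧ B)) ∨ B ∨ A   — De Morgan
⇔ ¬C ∨ ¬C ∨ (B ∧ ¬(D ∧ B)) ∨ B ∨ A   — double negation
⇔ ¬C ∨ ¬C ∨ (B ∧ (¬D ∨ ¬B)) ∨ B ∨ A   — De Morgan
⇔ ¬C ∨ ¬C ∨ (B ∧ ¬D) ∨ (B ∧ ¬B) ∨ B ∨ A   — distribute ∧ over ∨
⇔ ¬C ∨ B ∨ A   — simplify

¬C ∨ B ∨ A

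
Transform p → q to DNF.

¬p ∨ q

p → q
≡ ¬p ∨ q   (eliminate →)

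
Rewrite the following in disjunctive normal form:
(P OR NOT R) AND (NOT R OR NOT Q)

(P OR NOT R) AND (NOT R OR NOT Q)
≡ (P AND NOT R) OR (P AND NOT Q) OR (NOT R AND NOT R) OR (NOT R AND NOT Q)
≡ (P AND NOT Q) OR NOT R

(P AND NOT Q) OR NOT R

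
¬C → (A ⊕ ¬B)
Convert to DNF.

¬C → (A ⊕ ¬B)
⇔ ¬¬C ∨ (A ⊕ ¬B)   (eliminate →)
⇔ ¬¬C ∨ (A ∧ ¬¬B) ∨ (¬A ∧ ¬B)   (expand ⊕)
⇔ C ∨ (A ∧ ¬¬B) ∨ (¬A ∧ ¬B)   (double negation)
⇔ C ∨ (A ∧ B) ∨ (¬A ∧ ¬B)   (double negation)

C ∨ (A ∧ B) ∨ (¬A ∧ ¬B)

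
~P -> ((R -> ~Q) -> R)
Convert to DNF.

P | R

~P -> ((R -> ~Q) -> R)
≡ ~~P | ((R -> ~Q) -> R)   (eliminate ->)
≡ ~~P | ~(R -> ~Q) | R   (eliminate ->)
≡ ~~P | ~(~R | ~Q) | R   (eliminate ->)
≡ P | ~(~R | ~Q) | R   (double negation)
≡ P | (~~R & ~~Q) | R   (De Morgan)
≡ P | (R & ~~Q) | R   (double negation)
≡ P | (R & Q) | R   (double negation)
≡ P | R   (simplify)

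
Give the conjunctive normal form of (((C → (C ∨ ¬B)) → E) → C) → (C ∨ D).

(((C → (C ∨ ¬B)) → E) → C) → (C ∨ D)
⇔ ¬(((C → (C ∨ ¬B)) → E) → C) ∨ C ∨ D   (eliminate →)
⇔ ¬(¬((C → (C ∨ ¬B)) → E) ∨ C) ∨ C ∨ D   (eliminate →)
⇔ ¬(¬(¬(C → (C ∨ ¬B)) ∨ E) ∨ C) ∨ C ∨ D   (eliminate →)
⇔ ¬(¬(¬(¬C ∨ C ∨ ¬B) ∨ E) ∨ C) ∨ C ∨ D   (eliminate →)
⇔ (¬¬(¬(¬C ∨ C ∨ ¬B) ∨ E) ∧ ¬C) ∨ C ∨ D   (De Morgan)
⇔ ((¬(¬C ∨ C ∨ ¬B) ∨ E) ∧ ¬C) ∨ C ∨ D   (double negation)
⇔ (((¬¬C ∧ ¬C ∧ ¬¬B) ∨ E) ∧ ¬C) ∨ C ∨ D   (De Morgan)
⇔ (((C ∧ ¬C ∧ ¬¬B) ∨ E) ∧ ¬C) ∨ C ∨ D   (double negation)
⇔ (((C ∧ ¬C ∧ B) ∨ E) ∧ ¬C) ∨ C ∨ D   (double negation)
⇔ (C ∨ E ∨ C ∨ D) ∧ (¬C ∨ E ∨ C ∨ D) ∧ (B ∨ E ∨ C ∨ D) ∧ (¬C ∨ C ∨ D)   (distribute ∨ over ∧)
⇔ C ∨ E ∨ D   (simplify)

C ∨ E ∨ D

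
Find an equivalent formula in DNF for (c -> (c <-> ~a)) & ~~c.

(c -> (c <-> ~a)) & ~~c
⇔ (~c | (c <-> ~a)) & ~~c   (eliminate ->)
⇔ (~c | ((c -> ~a) & (~a -> c))) & ~~c   (eliminate <->)
⇔ (~c | ((~c | ~a) & (~a -> c))) & ~~c   (eliminate ->)
⇔ (~c | ((~c | ~a) & (~~a | c))) & ~~c   (eliminate ->)
⇔ (~c | ((~c | ~a) & (a | c))) & ~~c   (double negation)
⇔ (~c | ((~c | ~a) & (a | c))) & c   (double negation)
⇔ (~c & c) | (~c & a & c) | (~c & c & c) | (~a & a & c) | (~a & c & c)   (distribute & over |)
⇔ ~a & c   (simplify)

~a & c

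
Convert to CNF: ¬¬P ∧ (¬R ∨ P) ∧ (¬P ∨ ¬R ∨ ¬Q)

¬¬P ∧ (¬R ∨ P) ∧ (¬P ∨ ¬R ∨ ¬Q)
⇔ P ∧ (¬R ∨ P) ∧ (¬P ∨ ¬R ∨ ¬Q)   (double negation)
⇔ P ∧ (¬P ∨ ¬R ∨ ¬Q)   (simplify)

P ∧ (¬P ∨ ¬R ∨ ¬Q)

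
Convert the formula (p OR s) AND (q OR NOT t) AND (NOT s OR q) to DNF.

(p AND q) OR (p AND NOT t AND NOT s) OR (s AND q)

(p OR s) AND (q OR NOT t) AND (NOT s OR q)
≡ (p AND q AND NOT s) OR (p AND q AND q) OR (p AND NOT t AND NOT s) OR (p AND NOT t AND q) OR (s AND q AND NOT s) OR (s AND q AND q) OR (s AND NOT t AND NOT s) OR (s AND NOT t AND q)   (distribute AND over OR)
≡ (p AND q) OR (p AND NOT t AND NOT s) OR (s AND q)   (simplify)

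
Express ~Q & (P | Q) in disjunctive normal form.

~Q & (P | Q)
≡ (~Q & P) | (~Q & Q)   [distribute & over |]
≡ ~Q & P   [simplify]

~Q & P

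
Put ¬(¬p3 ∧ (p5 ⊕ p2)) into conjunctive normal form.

(p3 ∨ ¬p5 ∨ p2) ∧ (p3 ∨ ¬p2 ∨ p5)

¬(¬p3 ∧ (p5 ⊕ p2))
≡ ¬(¬p3 ∧ (p5 ∨ p2) ∧ ¬(p5 ∧ p2))   (expand ⊕)
≡ ¬¬p3 ∨ ¬(p5 ∨ p2) ∨ ¬¬(p5 ∧ p2)   (De Morgan)
≡ p3 ∨ ¬(p5 ∨ p2) ∨ ¬¬(p5 ∧ p2)   (double negation)
≡ p3 ∨ (¬p5 ∧ ¬p2) ∨ ¬¬(p5 ∧ p2)   (De Morgan)
≡ p3 ∨ (¬p5 ∧ ¬p2) ∨ (p5 ∧ p2)   (double negation)
≡ (p3 ∨ ¬p5 ∨ p5) ∧ (p3 ∨ ¬p5 ∨ p2) ∧ (p3 ∨ ¬p2 ∨ p5) ∧ (p3 ∨ ¬p2 ∨ p2)   (distribute ∨ over ∧)
≡ (p3 ∨ ¬p5 ∨ p2) ∧ (p3 ∨ ¬p2 ∨ p5)   (simplify)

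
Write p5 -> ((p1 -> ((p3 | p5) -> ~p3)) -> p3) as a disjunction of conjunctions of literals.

p5 -> ((p1 -> ((p3 | p5) -> ~p3)) -> p3)
≡ ~p5 | ((p1 -> ((p3 | p5) -> ~p3)) -> p3)   [eliminate ->]
≡ ~p5 | ~(p1 -> ((p3 | p5) -> ~p3)) | p3   [eliminate ->]
≡ ~p5 | ~(~p1 | ((p3 | p5) -> ~p3)) | p3   [eliminate ->]
≡ ~p5 | ~(~p1 | ~(p3 | p5) | ~p3) | p3   [eliminate ->]
≡ ~p5 | (~~p1 & ~~(p3 | p5) & ~~p3) | p3   [De Morgan]
≡ ~p5 | (p1 & ~~(p3 | p5) & ~~p3) | p3   [double negation]
≡ ~p5 | (p1 & (p3 | p5) & ~~p3) | p3   [double negation]
≡ ~p5 | (p1 & (p3 | p5) & p3) | p3   [double negation]
≡ ~p5 | (p1 & p3 & p3) | (p1 & p5 & p3) | p3   [distribute & over |]
≡ ~p5 | p3   [simplify]

~p5 | p3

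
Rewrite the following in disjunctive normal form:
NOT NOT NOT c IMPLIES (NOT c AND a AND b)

NOT NOT NOT c IMPLIES (NOT c AND a AND b)
≡ NOT NOT NOT NOT c OR (NOT c AND a AND b)   [eliminate IMPLIES]
≡ NOT NOT c OR (NOT c AND a AND b)   [double negation]
≡ c OR (NOT c AND a AND b)   [double negation]

c OR (NOT c AND a AND b)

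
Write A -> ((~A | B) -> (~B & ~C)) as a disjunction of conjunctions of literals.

~A | (A & ~B) | (~B & ~C)

A -> ((~A | B) -> (~B & ~C))
≡ ~A | ((~A | B) -> (~B & ~C))   (eliminate ->)
≡ ~A | ~(~A | B) | (~B & ~C)   (eliminate ->)
≡ ~A | (~~A & ~B) | (~B & ~C)   (De Morgan)
≡ ~A | (A & ~B) | (~B & ~C)   (double negation)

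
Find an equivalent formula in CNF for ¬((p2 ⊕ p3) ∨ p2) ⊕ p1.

¬((p2 ⊕ p3) ∨ p2) ⊕ p1
⇔ (¬((p2 ⊕ p3) ∨ p2) ∨ p1) ∧ ¬(¬((p2 ⊕ p3) ∨ p2) ∧ p1)   — expand ⊕
⇔ (¬(((p2 ∨ p3) ∧ ¬(p2 ∧ p3)) ∨ p2) ∨ p1) ∧ ¬(¬((p2 ⊕ p3) ∨ p2) ∧ p1)   — expand ⊕
⇔ (¬(((p2 ∨ p3) ∧ ¬(p2 ∧ p3)) ∨ p2) ∨ p1) ∧ ¬(¬(((p2 ∨ p3) ∧ ¬(p2 ∧ p3)) ∨ p2) ∧ p1)   — expand ⊕
⇔ ((¬((p2 ∨ p3) ∧ ¬(p2 ∧ p3)) ∧ ¬p2) ∨ p1) ∧ ¬(¬(((p2 ∨ p3) ∧ ¬(p2 ∧ p3)) ∨ p2) ∧ p1)   — De Morgan
⇔ (((¬(p2 ∨ p3) ∨ ¬¬(p2 ∧ p3)) ∧ ¬p2) ∨ p1) ∧ ¬(¬(((p2 ∨ p3) ∧ ¬(p2 ∧ p3)) ∨ p2) ∧ p1)   — De Morgan
⇔ ((((¬p2 ∧ ¬p3) ∨ ¬¬(p2 ∧ p3)) ∧ ¬p2) ∨ p1) ∧ ¬(¬(((p2 ∨ p3) ∧ ¬(p2 ∧ p3)) ∨ p2) ∧ p1)   — De Morgan
⇔ ((((¬p2 ∧ ¬p3) ∨ (p2 ∧ p3)) ∧ ¬p2) ∨ p1) ∧ ¬(¬(((p2 ∨ p3) ∧ ¬(p2 ∧ p3)) ∨ p2) ∧ p1)   — double negation
⇔ ((((¬p2 ∧ ¬p3) ∨ (p2 ∧ p3)) ∧ ¬p2) ∨ p1) ∧ (¬¬(((p2 ∨ p3) ∧ ¬(p2 ∧ p3)) ∨ p2) ∨ ¬p1)   — De Morgan
⇔ ((((¬p2 ∧ ¬p3) ∨ (p2 ∧ p3)) ∧ ¬p2) ∨ p1) ∧ (((p2 ∨ p3) ∧ ¬(p2 ∧ p3)) ∨ p2 ∨ ¬p1)   — double negation
⇔ ((((¬p2 ∧ ¬p3) ∨ (p2 ∧ p3)) ∧ ¬p2) ∨ p1) ∧ (((p2 ∨ p3) ∧ (¬p2 ∨ ¬p3)) ∨ p2 ∨ ¬p1)   — De Morgan
⇔ (¬p2 ∨ p2 ∨ p1) ∧ (¬p2 ∨ p3 ∨ p1) ∧ (¬p3 ∨ p2 ∨ p1) ∧ (¬p3 ∨ p3 ∨ p1) ∧ (¬p2 ∨ p1) ∧ (p2 ∨ p3 ∨ p2 ∨ ¬p1) ∧ (¬p2 ∨ ¬p3 ∨ p2 ∨ ¬p1)   — distribute ∨ over ∧
⇔ (¬p3 ∨ p2 ∨ p1) ∧ (¬p2 ∨ p1) ∧ (p2 ∨ p3 ∨ ¬p1)   — simplify

(¬p3 ∨ p2 ∨ p1) ∧ (¬p2 ∨ p1) ∧ (p2 ∨ p3 ∨ ¬p1)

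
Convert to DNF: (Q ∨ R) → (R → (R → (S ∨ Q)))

(Q ∨ R) → (R → (R → (S ∨ Q)))
≡ ¬(Q ∨ R) ∨ (R → (R → (S ∨ Q)))   [eliminate →]
≡ ¬(Q ∨ R) ∨ ¬R ∨ (R → (S ∨ Q))   [eliminate →]
≡ ¬(Q ∨ R) ∨ ¬R ∨ ¬R ∨ S ∨ Q   [eliminate →]
≡ (¬Q ∧ ¬R) ∨ ¬R ∨ ¬R ∨ S ∨ Q   [De Morgan]
≡ ¬R ∨ S ∨ Q   [simplify]

¬R ∨ S ∨ Q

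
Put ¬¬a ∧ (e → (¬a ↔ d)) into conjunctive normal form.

a ∧ (¬e ∨ ¬d ∨ ¬a)

¬¬a ∧ (e → (¬a ↔ d))
≡ ¬¬a ∧ (¬e ∨ (¬a ↔ d))   [eliminate →]
≡ ¬¬a ∧ (¬e ∨ ((¬a → d) ∧ (d → ¬a)))   [eliminate ↔]
≡ ¬¬a ∧ (¬e ∨ ((¬¬a ∨ d) ∧ (d → ¬a)))   [eliminate →]
≡ ¬¬a ∧ (¬e ∨ ((¬¬a ∨ d) ∧ (¬d ∨ ¬a)))   [eliminate →]
≡ a ∧ (¬e ∨ ((¬¬a ∨ d) ∧ (¬d ∨ ¬a)))   [double negation]
≡ a ∧ (¬e ∨ ((a ∨ d) ∧ (¬d ∨ ¬a)))   [double negation]
≡ a ∧ (¬e ∨ a ∨ d) ∧ (¬e ∨ ¬d ∨ ¬a)   [distribute ∨ over ∧]
≡ a ∧ (¬e ∨ ¬d ∨ ¬a)   [simplify]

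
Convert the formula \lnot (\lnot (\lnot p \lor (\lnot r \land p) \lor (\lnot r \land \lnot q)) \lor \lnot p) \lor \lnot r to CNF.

(\lnot p \lor \lnot r) \land (p \lor \lnot r)

\lnot (\lnot (\lnot p \lor (\lnot r \land p) \lor (\lnot r \land \lnot q)) \lor \lnot p) \lor \lnot r
≡ (\lnot \lnot (\lnot p \lor (\lnot r \land p) \lor (\lnot r \land \lnot q)) \land \lnot \lnot p) \lor \lnot r   (De Morgan)
≡ ((\lnot p \lor (\lnot r \land p) \lor (\lnot r \land \lnot q)) \land \lnot \lnot p) \lor \lnot r   (double negation)
≡ ((\lnot p \lor (\lnot r \land p) \lor (\lnot r \land \lnot q)) \land p) \lor \lnot r   (double negation)
≡ (\lnot p \lor \lnot r \lor \lnot r \lor \lnot r) \land (\lnot p \lor \lnot r \lor \lnot q \lor \lnot r) \land (\lnot p \lor p \lor \lnot r \lor \lnot r) \land (\lnot p \lor p \lor \lnot q \lor \lnot r) \land (p \lor \lnot r)   (distribute \lor over \land)
≡ (\lnot p \lor \lnot r) \land (p \lor \lnot r)   (simplify)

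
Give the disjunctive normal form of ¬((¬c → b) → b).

c ∧ ¬b

¬((¬c → b) → b)
= ¬(¬(¬c → b) ∨ b)   [eliminate →]
= ¬(¬(¬¬c ∨ b) ∨ b)   [eliminate →]
= ¬¬(¬¬c ∨ b) ∧ ¬b   [De Morgan]
= (¬¬c ∨ b) ∧ ¬b   [double negation]
= (c ∨ b) ∧ ¬b   [double negation]
= (c ∧ ¬b) ∨ (b ∧ ¬b)   [distribute ∧ over ∨]
= c ∧ ¬b   [simplify]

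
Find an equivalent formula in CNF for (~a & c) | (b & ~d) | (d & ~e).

(~a | b | d) & (~a | b | ~e) & (~a | ~d | ~e) & (c | b | d) & (c | b | ~e) & (c | ~d | ~e)

(~a & c) | (b & ~d) | (d & ~e)
⇔ (~a | b | d) & (~a | b | ~e) & (~a | ~d | d) & (~a | ~d | ~e) & (c | b | d) & (c | b | ~e) & (c | ~d | d) & (c | ~d | ~e)   [distribute | over &]
⇔ (~a | b | d) & (~a | b | ~e) & (~a | ~d | ~e) & (c | b | d) & (c | b | ~e) & (c | ~d | ~e)   [simplify]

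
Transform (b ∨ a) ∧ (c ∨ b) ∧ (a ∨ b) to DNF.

(b ∨ a) ∧ (c ∨ b) ∧ (a ∨ b)
≡ b ∧ c ∧ a ∨ b ∧ c ∧ b ∨ b ∧ b ∧ a ∨ b ∧ b ∧ b ∨ a ∧ c ∧ a ∨ a ∧ c ∧ b ∨ a ∧ b ∧ a ∨ a ∧ b ∧ b   [distribute ∧ over ∨]
≡ b ∨ a ∧ c   [simplify]

b ∨ a ∧ c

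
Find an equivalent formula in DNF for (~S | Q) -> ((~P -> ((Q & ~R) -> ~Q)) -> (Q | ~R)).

(S & ~Q) | Q | ~R

(~S | Q) -> ((~P -> ((Q & ~R) -> ~Q)) -> (Q | ~R))
= ~(~S | Q) | ((~P -> ((Q & ~R) -> ~Q)) -> (Q | ~R))   (eliminate ->)
= ~(~S | Q) | ~(~P -> ((Q & ~R) -> ~Q)) | Q | ~R   (eliminate ->)
= ~(~S | Q) | ~(~~P | ((Q & ~R) -> ~Q)) | Q | ~R   (eliminate ->)
= ~(~S | Q) | ~(~~P | ~(Q & ~R) | ~Q) | Q | ~R   (eliminate ->)
= (~~S & ~Q) | ~(~~P | ~(Q & ~R) | ~Q) | Q | ~R   (De Morgan)
= (S & ~Q) | ~(~~P | ~(Q & ~R) | ~Q) | Q | ~R   (double negation)
= (S & ~Q) | (~~~P & ~~(Q & ~R) & ~~Q) | Q | ~R   (De Morgan)
= (S & ~Q) | (~P & ~~(Q & ~R) & ~~Q) | Q | ~R   (double negation)
= (S & ~Q) | (~P & Q & ~R & ~~Q) | Q | ~R   (double negation)
= (S & ~Q) | (~P & Q & ~R & Q) | Q | ~R   (double negation)
= (S & ~Q) | Q | ~R   (simplify)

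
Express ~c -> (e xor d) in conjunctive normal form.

(c | e | d) & (c | ~e | ~d)

~c -> (e xor d)
= ~~c | (e xor d)   (eliminate ->)
= ~~c | ((e | d) & ~(e & d))   (expand xor)
= c | ((e | d) & ~(e & d))   (double negation)
= c | ((e | d) & (~e | ~d))   (De Morgan)
= (c | e | d) & (c | ~e | ~d)   (distribute | over &)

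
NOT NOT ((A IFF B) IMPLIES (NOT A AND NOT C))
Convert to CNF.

(A OR B OR NOT C) AND (NOT B OR NOT A)

NOT NOT ((A IFF B) IMPLIES (NOT A AND NOT C))
⇔ NOT NOT (NOT (A IFF B) OR (NOT A AND NOT C))   — eliminate IMPLIES
⇔ NOT NOT (NOT ((A IMPLIES B) AND (B IMPLIES A)) OR (NOT A AND NOT C))   — eliminate IFF
⇔ NOT NOT (NOT ((NOT A OR B) AND (B IMPLIES A)) OR (NOT A AND NOT C))   — eliminate IMPLIES
⇔ NOT NOT (NOT ((NOT A OR B) AND (NOT B OR A)) OR (NOT A AND NOT C))   — eliminate IMPLIES
⇔ NOT ((NOT A OR B) AND (NOT B OR A)) OR (NOT A AND NOT C)   — double negation
⇔ NOT (NOT A OR B) OR NOT (NOT B OR A) OR (NOT A AND NOT C)   — De Morgan
⇔ (NOT NOT A AND NOT B) OR NOT (NOT B OR A) OR (NOT A AND NOT C)   — De Morgan
⇔ (A AND NOT B) OR NOT (NOT B OR A) OR (NOT A AND NOT C)   — double negation
⇔ (A AND NOT B) OR (NOT NOT B AND NOT A) OR (NOT A AND NOT C)   — De Morgan
⇔ (A AND NOT B) OR (B AND NOT A) OR (NOT A AND NOT C)   — double negation
⇔ (A OR B OR NOT A) AND (A OR B OR NOT C) AND (A OR NOT A OR NOT A) AND (A OR NOT A OR NOT C) AND (NOT B OR B OR NOT A) AND (NOT B OR B OR NOT C) AND (NOT B OR NOT A OR NOT A) AND (NOT B OR NOT A OR NOT C)   — distribute OR over AND
⇔ (A OR B OR NOT C) AND (NOT B OR NOT A)   — simplify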